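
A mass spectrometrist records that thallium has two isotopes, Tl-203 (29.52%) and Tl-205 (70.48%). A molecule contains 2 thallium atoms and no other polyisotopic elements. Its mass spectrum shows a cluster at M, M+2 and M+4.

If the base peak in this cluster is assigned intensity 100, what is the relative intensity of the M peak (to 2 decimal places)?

Term probabilities: M 0.0871, M+2 0.4161, M+4 0.4967. Base peak = M+4.
P(M+4) = C(2,2) × 0.2952^0 × 0.7048^2 = 1 × 1.0000 × 0.49674304 = 0.496743 (base)
P(M) = C(2,0) × 0.2952^2 × 0.7048^0 = 1 × 0.08714304 × 1.0000 = 0.087143
Relative intensity = 0.087143 / 0.496743 × 100 = 17.54

17.54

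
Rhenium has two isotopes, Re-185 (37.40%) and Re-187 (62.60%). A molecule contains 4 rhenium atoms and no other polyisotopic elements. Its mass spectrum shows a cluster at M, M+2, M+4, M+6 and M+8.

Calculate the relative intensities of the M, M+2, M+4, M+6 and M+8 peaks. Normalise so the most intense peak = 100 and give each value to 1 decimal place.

Each Re atom is independently Re-185 (p = 0.3740) or Re-187 (q = 0.6260); the cluster is the binomial expansion (p + q)^4.
P(M) = 0.3740^4 = 0.019565
P(M+2) = 4 × 0.3740^3 × 0.6260^1 = 0.130993
P(M+4) = 6 × 0.3740^2 × 0.6260^2 = 0.328884
P(M+6) = 4 × 0.3740^1 × 0.6260^3 = 0.366990
P(M+8) = 0.6260^4 = 0.153567
The M+6 peak is largest (0.366990); scaling to 100 gives 5.3 : 35.7 : 89.6 : 100.0 : 41.8.

5.3 : 35.7 : 89.6 : 100.0 : 41.8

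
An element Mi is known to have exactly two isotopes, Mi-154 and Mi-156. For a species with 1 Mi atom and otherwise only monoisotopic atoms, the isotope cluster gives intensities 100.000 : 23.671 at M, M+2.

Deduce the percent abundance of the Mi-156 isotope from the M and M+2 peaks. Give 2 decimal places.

19.14%

Let p = fractional abundance of Mi-154. I(M+2)/I(M) = [C(1,1)·p^0·(1−p)] / p^1 = 1·(1−p)/p = 23.671/100.000 = 0.2367
(1−p)/p = 0.2367/1 = 0.2367  ⇒  p = 1/(1 + 0.2367) = 0.8086
Mi-154: 80.86%, Mi-156: 19.14%.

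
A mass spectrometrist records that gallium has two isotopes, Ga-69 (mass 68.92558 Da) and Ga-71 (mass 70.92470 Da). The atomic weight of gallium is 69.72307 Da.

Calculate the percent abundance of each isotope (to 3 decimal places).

With x = fraction of Ga-69 (so Ga-71 is 1 − x):
68.92558·x + 70.92470·(1 − x) = 69.72307
(68.92558 − 70.92470)·x = 69.72307 − 70.92470
x = -1.20163 / -1.99912 = 0.60108 → 60.108% Ga-69, 39.892% Ga-71.

Ga-69: 60.108%, Ga-71: 39.892%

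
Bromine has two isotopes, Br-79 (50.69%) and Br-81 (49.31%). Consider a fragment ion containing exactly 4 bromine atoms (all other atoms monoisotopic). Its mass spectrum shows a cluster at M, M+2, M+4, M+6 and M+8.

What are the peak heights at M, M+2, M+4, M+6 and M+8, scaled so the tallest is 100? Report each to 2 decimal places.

Each Br atom is independently Br-79 (p = 0.5069) or Br-81 (q = 0.4931); the cluster is the binomial expansion (p + q)^4.
P(M) = 0.5069^4 = 0.066022
P(M+2) = 4 × 0.5069^3 × 0.4931^1 = 0.256899
P(M+4) = 6 × 0.5069^2 × 0.4931^2 = 0.374857
P(M+6) = 4 × 0.5069^1 × 0.4931^3 = 0.243101
P(M+8) = 0.4931^4 = 0.059121
The M+4 peak is largest (0.374857); scaling to 100 gives 17.61 : 68.53 : 100.00 : 64.85 : 15.77.

17.61 : 68.53 : 100.00 : 64.85 : 15.77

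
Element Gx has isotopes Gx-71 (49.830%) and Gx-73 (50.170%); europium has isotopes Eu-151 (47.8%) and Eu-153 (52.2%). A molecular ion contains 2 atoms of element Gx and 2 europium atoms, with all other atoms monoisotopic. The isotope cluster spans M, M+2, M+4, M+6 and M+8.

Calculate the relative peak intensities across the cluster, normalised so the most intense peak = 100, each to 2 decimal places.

Element Gx pattern (n=2): 0.24830289 : 0.49999422 : 0.25170289
Europium pattern (n=2): 0.228484 : 0.499032 : 0.272484
Convolve the two distributions (both contribute in 2-u steps):
  M: 0.24830289×0.228484 = 0.056733
  M+2: 0.24830289×0.499032 + 0.49999422×0.228484 = 0.238152
  M+4: 0.24830289×0.272484 + 0.49999422×0.499032 + 0.25170289×0.228484 = 0.374682
  M+6: 0.49999422×0.272484 + 0.25170289×0.499032 = 0.261848
  M+8: 0.25170289×0.272484 = 0.068585
Scale to base peak (0.374682) = 100: 15.14 : 63.56 : 100.00 : 69.89 : 18.30

15.14 : 63.56 : 100.00 : 69.89 : 18.30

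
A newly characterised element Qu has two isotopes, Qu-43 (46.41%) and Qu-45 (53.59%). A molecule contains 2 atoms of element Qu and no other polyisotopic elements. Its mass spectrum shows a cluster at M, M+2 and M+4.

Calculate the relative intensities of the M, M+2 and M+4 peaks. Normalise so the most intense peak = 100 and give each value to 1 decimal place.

43.3 : 100.0 : 57.7

The 2 Qu atoms are independent, so intensities follow the terms of (0.4641 + 0.5359)^2.
P(M) = 0.4641^2 = 0.215389
P(M+2) = 2 × 0.4641^1 × 0.5359^1 = 0.497422
P(M+4) = 0.5359^2 = 0.287189
The M+2 peak is largest (0.497422); scaling to 100 gives 43.3 : 100.0 : 57.7.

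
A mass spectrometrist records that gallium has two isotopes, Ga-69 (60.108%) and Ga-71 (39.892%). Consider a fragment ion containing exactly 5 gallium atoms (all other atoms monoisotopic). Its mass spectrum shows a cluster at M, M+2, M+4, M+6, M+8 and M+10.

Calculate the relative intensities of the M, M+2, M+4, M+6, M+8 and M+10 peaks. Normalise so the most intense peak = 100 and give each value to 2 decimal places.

Expanding (0.60108 + 0.39892)^5:
P(M) = 0.60108^5 = 0.078462
P(M+2) = 5 × 0.60108^4 × 0.39892^1 = 0.260366
P(M+4) = 10 × 0.60108^3 × 0.39892^2 = 0.345596
P(M+6) = 10 × 0.60108^2 × 0.39892^3 = 0.229362
P(M+8) = 5 × 0.60108^1 × 0.39892^4 = 0.076111
P(M+10) = 0.39892^5 = 0.010103
The M+4 peak is largest (0.345596); scaling to 100 gives 22.70 : 75.34 : 100.00 : 66.37 : 22.02 : 2.92.

22.70 : 75.34 : 100.00 : 66.37 : 22.02 : 2.92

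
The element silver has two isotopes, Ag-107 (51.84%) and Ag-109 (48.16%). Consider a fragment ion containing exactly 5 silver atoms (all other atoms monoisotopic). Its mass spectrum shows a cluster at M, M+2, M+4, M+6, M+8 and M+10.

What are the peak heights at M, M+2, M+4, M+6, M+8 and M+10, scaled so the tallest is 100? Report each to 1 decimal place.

Expanding (0.5184 + 0.4816)^5:
P(M) = 0.5184^5 = 0.037439
P(M+2) = 5 × 0.5184^4 × 0.4816^1 = 0.173907
P(M+4) = 10 × 0.5184^3 × 0.4816^2 = 0.323123
P(M+6) = 10 × 0.5184^2 × 0.4816^3 = 0.300185
P(M+8) = 5 × 0.5184^1 × 0.4816^4 = 0.139438
P(M+10) = 0.4816^5 = 0.025908
The M+4 peak is largest (0.323123); scaling to 100 gives 11.6 : 53.8 : 100.0 : 92.9 : 43.2 : 8.0.

11.6 : 53.8 : 100.0 : 92.9 : 43.2 : 8.0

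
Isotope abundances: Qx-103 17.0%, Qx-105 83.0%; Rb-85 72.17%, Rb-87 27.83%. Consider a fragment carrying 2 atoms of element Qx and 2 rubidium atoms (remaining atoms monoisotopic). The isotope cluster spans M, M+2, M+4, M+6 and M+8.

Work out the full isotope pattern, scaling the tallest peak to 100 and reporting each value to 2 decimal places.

3.17 : 33.43 : 100.00 : 62.94 : 11.25

Element Qx pattern (n=2): 0.0289 : 0.2822 : 0.6889
Rubidium pattern (n=2): 0.52085089 : 0.40169822 : 0.07745089
Convolve the two distributions (both contribute in 2-u steps):
  M: 0.0289×0.52085089 = 0.015053
  M+2: 0.0289×0.40169822 + 0.2822×0.52085089 = 0.158593
  M+4: 0.0289×0.07745089 + 0.2822×0.40169822 + 0.6889×0.52085089 = 0.474412
  M+6: 0.2822×0.07745089 + 0.6889×0.40169822 = 0.298587
  M+8: 0.6889×0.07745089 = 0.053356
Scale to base peak (0.474412) = 100: 3.17 : 33.43 : 100.00 : 62.94 : 11.25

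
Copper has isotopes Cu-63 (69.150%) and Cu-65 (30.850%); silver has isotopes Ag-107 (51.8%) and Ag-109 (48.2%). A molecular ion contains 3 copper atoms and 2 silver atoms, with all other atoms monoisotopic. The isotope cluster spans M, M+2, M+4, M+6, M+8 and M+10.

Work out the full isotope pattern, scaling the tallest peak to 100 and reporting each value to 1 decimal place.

Copper pattern (n=3): 0.33065611 : 0.44254842 : 0.19743483 : 0.02936064
Silver pattern (n=2): 0.268324 : 0.499352 : 0.232324
Convolve the two distributions (both contribute in 2-u steps):
  M: 0.33065611×0.268324 = 0.088723
  M+2: 0.33065611×0.499352 + 0.44254842×0.268324 = 0.283860
  M+4: 0.33065611×0.232324 + 0.44254842×0.499352 + 0.19743483×0.268324 = 0.350783
  M+6: 0.44254842×0.232324 + 0.19743483×0.499352 + 0.02936064×0.268324 = 0.209282
  M+8: 0.19743483×0.232324 + 0.02936064×0.499352 = 0.060530
  M+10: 0.02936064×0.232324 = 0.006821
Scale to base peak (0.350783) = 100: 25.3 : 80.9 : 100.0 : 59.7 : 17.3 : 1.9

25.3 : 80.9 : 100.0 : 59.7 : 17.3 : 1.9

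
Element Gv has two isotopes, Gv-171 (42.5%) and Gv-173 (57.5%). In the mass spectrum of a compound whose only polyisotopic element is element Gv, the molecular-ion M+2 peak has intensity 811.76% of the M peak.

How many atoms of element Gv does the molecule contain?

6

For n independent Gv atoms, I(M+2)/I(M) = n · (abundance Gv-173) / (abundance Gv-171) = n · 0.575/0.425.
n = 8.1176 × 0.425/0.575 = 6.00 ≈ 6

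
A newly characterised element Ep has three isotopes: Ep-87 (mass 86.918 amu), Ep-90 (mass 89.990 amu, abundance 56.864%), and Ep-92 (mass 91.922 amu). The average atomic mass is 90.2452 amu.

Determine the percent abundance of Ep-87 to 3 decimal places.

The remaining 43.136% is split between Ep-87 (fraction x) and Ep-92 (fraction 0.43136 − x).
Substituting: 86.918x + 91.922(0.43136 − x) = 39.0732864
(86.918 − 91.922)x = -0.57818752  ⇒  x = 0.11555, y = 0.31581
Ep-87: 11.555%, Ep-92: 31.581%.

11.555%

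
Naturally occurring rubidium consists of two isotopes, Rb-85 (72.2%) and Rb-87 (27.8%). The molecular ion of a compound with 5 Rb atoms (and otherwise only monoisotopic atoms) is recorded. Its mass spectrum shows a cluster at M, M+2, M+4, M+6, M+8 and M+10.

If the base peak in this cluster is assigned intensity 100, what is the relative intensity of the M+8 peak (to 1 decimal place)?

(0.722 + 0.278)^5 gives M 0.1962, M+2 0.3777, M+4 0.2909, M+6 0.1120, M+8 0.0216, M+10 0.0017; the largest is M+2.
P(M+2) = C(5,1) × 0.722^4 × 0.278^1 = 5 × 0.27173701 × 0.2780 = 0.377714 (base)
P(M+8) = C(5,4) × 0.722^1 × 0.278^4 = 5 × 0.7220 × 0.00597282 = 0.021562
Relative intensity = 0.021562 / 0.377714 × 100 = 5.7

5.7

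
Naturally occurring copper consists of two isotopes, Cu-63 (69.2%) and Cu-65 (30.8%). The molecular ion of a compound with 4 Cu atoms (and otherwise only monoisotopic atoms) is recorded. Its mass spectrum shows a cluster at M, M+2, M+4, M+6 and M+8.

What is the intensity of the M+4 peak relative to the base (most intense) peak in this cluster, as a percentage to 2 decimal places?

66.76%

Binomial terms of (0.692 + 0.308)^4: M 0.2293, M+2 0.4083, M+4 0.2726, M+6 0.0809, M+8 0.0090 → M+2 is the base peak.
P(M+2) = C(4,1) × 0.692^3 × 0.308^1 = 4 × 0.33137389 × 0.3080 = 0.408253 (base)
P(M+4) = C(4,2) × 0.692^2 × 0.308^2 = 6 × 0.478864 × 0.094864 = 0.272562
Relative intensity = 0.272562 / 0.408253 × 100 = 66.76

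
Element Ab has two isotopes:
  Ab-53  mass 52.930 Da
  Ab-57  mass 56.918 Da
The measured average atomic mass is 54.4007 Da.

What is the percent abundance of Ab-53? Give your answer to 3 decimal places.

Let x be the fractional abundance of Ab-53; then Ab-57 has abundance 1 − x.
52.930·x + 56.918·(1 − x) = 54.4007
(52.930 − 56.918)·x = 54.4007 − 56.918
x = -2.5173 / -3.988 = 0.63122 → 63.122% Ab-53, 36.878% Ab-57.

63.122%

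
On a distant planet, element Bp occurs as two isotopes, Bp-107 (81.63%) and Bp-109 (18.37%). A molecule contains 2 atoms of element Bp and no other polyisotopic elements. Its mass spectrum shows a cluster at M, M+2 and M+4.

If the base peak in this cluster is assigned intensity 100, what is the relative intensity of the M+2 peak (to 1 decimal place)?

45.0

Binomial terms of (0.8163 + 0.1837)^2: M 0.6663, M+2 0.2999, M+4 0.0337 → M is the base peak.
P(M) = C(2,0) × 0.8163^2 × 0.1837^0 = 1 × 0.66634569 × 1.0000 = 0.666346 (base)
P(M+2) = C(2,1) × 0.8163^1 × 0.1837^1 = 2 × 0.8163 × 0.1837 = 0.299909
Relative intensity = 0.299909 / 0.666346 × 100 = 45.0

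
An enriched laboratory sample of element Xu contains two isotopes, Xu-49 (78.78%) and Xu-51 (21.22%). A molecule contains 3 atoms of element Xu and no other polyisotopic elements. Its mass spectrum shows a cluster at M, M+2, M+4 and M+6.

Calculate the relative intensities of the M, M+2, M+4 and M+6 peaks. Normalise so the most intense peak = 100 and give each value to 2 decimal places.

100.00 : 80.81 : 21.77 : 1.95

Expanding (0.7878 + 0.2122)^3:
P(M) = 0.7878^3 = 0.488931
P(M+2) = 3 × 0.7878^2 × 0.2122^1 = 0.395092
P(M+4) = 3 × 0.7878^1 × 0.2122^2 = 0.106421
P(M+6) = 0.2122^3 = 0.009555
The M peak is largest (0.488931); scaling to 100 gives 100.00 : 80.81 : 21.77 : 1.95.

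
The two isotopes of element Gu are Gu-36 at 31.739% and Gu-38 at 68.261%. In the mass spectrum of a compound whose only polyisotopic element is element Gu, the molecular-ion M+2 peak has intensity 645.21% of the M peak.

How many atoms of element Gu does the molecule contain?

3

The M+2/M ratio from n Gu atoms is n · q/p = n · 0.68261/0.31739.
n = 6.4521 × 0.31739/0.68261 = 3.00 ≈ 3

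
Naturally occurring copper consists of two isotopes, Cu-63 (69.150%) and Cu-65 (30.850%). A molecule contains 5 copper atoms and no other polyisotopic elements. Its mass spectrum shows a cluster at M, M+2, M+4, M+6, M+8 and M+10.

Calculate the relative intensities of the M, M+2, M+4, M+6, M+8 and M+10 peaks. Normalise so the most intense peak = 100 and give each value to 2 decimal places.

44.83 : 100.00 : 89.23 : 39.81 : 8.88 : 0.79

The 5 Cu atoms are independent, so intensities follow the terms of (0.69150 + 0.30850)^5.
P(M) = 0.69150^5 = 0.158111
P(M+2) = 5 × 0.69150^4 × 0.30850^1 = 0.352691
P(M+4) = 10 × 0.69150^3 × 0.30850^2 = 0.314693
P(M+6) = 10 × 0.69150^2 × 0.30850^3 = 0.140394
P(M+8) = 5 × 0.69150^1 × 0.30850^4 = 0.031317
P(M+10) = 0.30850^5 = 0.002794
The M+2 peak is largest (0.352691); scaling to 100 gives 44.83 : 100.00 : 89.23 : 39.81 : 8.88 : 0.79.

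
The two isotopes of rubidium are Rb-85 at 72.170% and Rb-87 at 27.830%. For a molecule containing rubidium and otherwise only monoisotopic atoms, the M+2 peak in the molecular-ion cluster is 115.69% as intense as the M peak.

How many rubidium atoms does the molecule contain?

3

The M+2/M ratio from n Rb atoms is n · q/p = n · 0.27830/0.72170.
n = 1.1569 × 0.72170/0.27830 = 3.00 ≈ 3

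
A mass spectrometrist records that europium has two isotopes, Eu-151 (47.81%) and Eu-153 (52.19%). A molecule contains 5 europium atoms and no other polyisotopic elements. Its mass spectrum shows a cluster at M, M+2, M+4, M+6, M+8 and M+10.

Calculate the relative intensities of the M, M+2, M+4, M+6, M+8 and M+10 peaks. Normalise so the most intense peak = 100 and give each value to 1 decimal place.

7.7 : 42.0 : 91.6 : 100.0 : 54.6 : 11.9

The 5 Eu atoms are independent, so intensities follow the terms of (0.4781 + 0.5219)^5.
P(M) = 0.4781^5 = 0.024980
P(M+2) = 5 × 0.4781^4 × 0.5219^1 = 0.136343
P(M+4) = 10 × 0.4781^3 × 0.5219^2 = 0.297667
P(M+6) = 10 × 0.4781^2 × 0.5219^3 = 0.324937
P(M+8) = 5 × 0.4781^1 × 0.5219^4 = 0.177353
P(M+10) = 0.5219^5 = 0.038720
The M+6 peak is largest (0.324937); scaling to 100 gives 7.7 : 42.0 : 91.6 : 100.0 : 54.6 : 11.9.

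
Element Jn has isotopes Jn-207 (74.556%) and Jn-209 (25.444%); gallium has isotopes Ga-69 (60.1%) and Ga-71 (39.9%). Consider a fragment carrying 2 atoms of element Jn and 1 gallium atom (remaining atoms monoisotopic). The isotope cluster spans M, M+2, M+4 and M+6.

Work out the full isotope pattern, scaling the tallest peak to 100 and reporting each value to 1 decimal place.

Element Jn pattern (n=2): 0.55585971 : 0.37940057 : 0.06473971
Gallium pattern (n=1): 0.6010 : 0.3990
Convolve the two distributions (both contribute in 2-u steps):
  M: 0.55585971×0.6010 = 0.334072
  M+2: 0.55585971×0.3990 + 0.37940057×0.6010 = 0.449808
  M+4: 0.37940057×0.3990 + 0.06473971×0.6010 = 0.190289
  M+6: 0.06473971×0.3990 = 0.025831
Scale to base peak (0.449808) = 100: 74.3 : 100.0 : 42.3 : 5.7

74.3 : 100.0 : 42.3 : 5.7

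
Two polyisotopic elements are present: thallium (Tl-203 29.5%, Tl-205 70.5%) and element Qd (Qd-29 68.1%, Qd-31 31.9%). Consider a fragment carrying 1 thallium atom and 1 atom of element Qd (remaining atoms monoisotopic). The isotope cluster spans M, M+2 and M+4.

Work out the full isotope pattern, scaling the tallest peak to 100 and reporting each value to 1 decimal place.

35.0 : 100.0 : 39.2

Thallium pattern (n=1): 0.2950 : 0.7050
Element Qd pattern (n=1): 0.6810 : 0.3190
Convolve the two distributions (both contribute in 2-u steps):
  M: 0.2950×0.6810 = 0.200895
  M+2: 0.2950×0.3190 + 0.7050×0.6810 = 0.574210
  M+4: 0.7050×0.3190 = 0.224895
Scale to base peak (0.574210) = 100: 35.0 : 100.0 : 39.2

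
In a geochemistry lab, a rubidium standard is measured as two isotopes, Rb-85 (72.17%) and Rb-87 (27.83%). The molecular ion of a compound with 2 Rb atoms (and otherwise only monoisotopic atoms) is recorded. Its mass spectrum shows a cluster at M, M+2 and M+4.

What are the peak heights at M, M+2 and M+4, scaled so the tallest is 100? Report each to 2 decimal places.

100.00 : 77.12 : 14.87

The 2 Rb atoms are independent, so intensities follow the terms of (0.7217 + 0.2783)^2.
P(M) = 0.7217^2 = 0.520851
P(M+2) = 2 × 0.7217^1 × 0.2783^1 = 0.401698
P(M+4) = 0.2783^2 = 0.077451
The M peak is largest (0.520851); scaling to 100 gives 100.00 : 77.12 : 14.87.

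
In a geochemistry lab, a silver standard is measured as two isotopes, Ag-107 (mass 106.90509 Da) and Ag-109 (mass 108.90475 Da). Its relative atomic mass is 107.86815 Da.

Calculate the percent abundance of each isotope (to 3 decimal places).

With x = fraction of Ag-107 (so Ag-109 is 1 − x):
106.90509·x + 108.90475·(1 − x) = 107.86815
(106.90509 − 108.90475)·x = 107.86815 − 108.90475
x = -1.03660 / -1.99966 = 0.51839 → 51.839% Ag-107, 48.161% Ag-109.

Ag-107: 51.839%, Ag-109: 48.161%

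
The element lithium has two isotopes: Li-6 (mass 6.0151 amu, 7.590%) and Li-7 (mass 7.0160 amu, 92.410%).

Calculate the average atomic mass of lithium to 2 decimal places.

Average mass = Σ (abundance × isotope mass) = 0.07590 × 6.0151 + 0.92410 × 7.0160
= 0.45655 + 6.48349 = 6.94004 amu

6.94 amu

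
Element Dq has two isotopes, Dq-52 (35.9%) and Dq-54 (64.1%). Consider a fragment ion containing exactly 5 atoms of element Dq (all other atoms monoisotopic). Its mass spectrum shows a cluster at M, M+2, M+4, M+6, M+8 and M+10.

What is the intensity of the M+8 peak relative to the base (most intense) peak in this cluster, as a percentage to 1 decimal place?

89.3%

Binomial terms of (0.359 + 0.641)^5: M 0.0060, M+2 0.0532, M+4 0.1901, M+6 0.3394, M+8 0.3030, M+10 0.1082 → M+6 is the base peak.
P(M+6) = C(5,3) × 0.359^2 × 0.641^3 = 10 × 0.128881 × 0.26337472 = 0.339440 (base)
P(M+8) = C(5,4) × 0.359^1 × 0.641^4 = 5 × 0.3590 × 0.1688232 = 0.303038
Relative intensity = 0.303038 / 0.339440 × 100 = 89.3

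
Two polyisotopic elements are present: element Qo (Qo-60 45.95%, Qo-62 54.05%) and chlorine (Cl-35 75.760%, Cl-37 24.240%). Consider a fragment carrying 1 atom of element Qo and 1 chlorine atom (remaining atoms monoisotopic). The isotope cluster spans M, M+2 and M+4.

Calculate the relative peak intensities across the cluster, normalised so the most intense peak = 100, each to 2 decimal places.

66.83 : 100.00 : 25.15

Element Qo pattern (n=1): 0.4595 : 0.5405
Chlorine pattern (n=1): 0.7576 : 0.2424
Convolve the two distributions (both contribute in 2-u steps):
  M: 0.4595×0.7576 = 0.348117
  M+2: 0.4595×0.2424 + 0.5405×0.7576 = 0.520866
  M+4: 0.5405×0.2424 = 0.131017
Scale to base peak (0.520866) = 100: 66.83 : 100.00 : 25.15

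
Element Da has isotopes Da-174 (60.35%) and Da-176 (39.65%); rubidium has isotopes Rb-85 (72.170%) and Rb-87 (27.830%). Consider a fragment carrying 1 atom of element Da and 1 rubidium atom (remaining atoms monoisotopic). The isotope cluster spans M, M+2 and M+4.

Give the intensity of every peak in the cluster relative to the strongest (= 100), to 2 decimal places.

Element Da pattern (n=1): 0.6035 : 0.3965
Rubidium pattern (n=1): 0.7217 : 0.2783
Convolve the two distributions (both contribute in 2-u steps):
  M: 0.6035×0.7217 = 0.435546
  M+2: 0.6035×0.2783 + 0.3965×0.7217 = 0.454108
  M+4: 0.3965×0.2783 = 0.110346
Scale to base peak (0.454108) = 100: 95.91 : 100.00 : 24.30

95.91 : 100.00 : 24.30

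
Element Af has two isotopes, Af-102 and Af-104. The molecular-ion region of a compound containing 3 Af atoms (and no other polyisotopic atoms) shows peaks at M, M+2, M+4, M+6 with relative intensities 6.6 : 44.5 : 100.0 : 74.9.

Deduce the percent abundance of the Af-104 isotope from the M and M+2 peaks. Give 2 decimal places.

69.21%

Write p for the Af-102 fraction. I(M+2)/I(M) = [C(3,1)·p^2·(1−p)] / p^3 = 3·(1−p)/p = 44.5/6.6 = 6.7424
(1−p)/p = 6.7424/3 = 2.2475  ⇒  p = 1/(1 + 2.2475) = 0.3079
Af-102: 30.79%, Af-104: 69.21%.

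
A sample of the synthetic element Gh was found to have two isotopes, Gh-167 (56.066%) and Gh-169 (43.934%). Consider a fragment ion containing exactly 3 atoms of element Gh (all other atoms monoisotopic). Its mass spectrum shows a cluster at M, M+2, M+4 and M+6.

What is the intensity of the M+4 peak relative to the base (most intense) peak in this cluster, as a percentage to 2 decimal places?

78.36%

Term probabilities: M 0.1762, M+2 0.4143, M+4 0.3247, M+6 0.0848. Base peak = M+2.
P(M+2) = C(3,1) × 0.56066^2 × 0.43934^1 = 3 × 0.31433964 × 0.43934 = 0.414306 (base)
P(M+4) = C(3,2) × 0.56066^1 × 0.43934^2 = 3 × 0.56066 × 0.19301964 = 0.324655
Relative intensity = 0.324655 / 0.414306 × 100 = 78.36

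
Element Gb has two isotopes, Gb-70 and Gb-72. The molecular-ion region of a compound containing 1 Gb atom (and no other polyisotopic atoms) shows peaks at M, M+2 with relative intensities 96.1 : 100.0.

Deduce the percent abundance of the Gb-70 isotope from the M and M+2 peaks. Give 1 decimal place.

49.0%

Let p = fractional abundance of Gb-70. I(M+2)/I(M) = [C(1,1)·p^0·(1−p)] / p^1 = 1·(1−p)/p = 100.0/96.1 = 1.0406
(1−p)/p = 1.0406/1 = 1.0406  ⇒  p = 1/(1 + 1.0406) = 0.4901
Gb-70: 49.0%, Gb-72: 51.0%.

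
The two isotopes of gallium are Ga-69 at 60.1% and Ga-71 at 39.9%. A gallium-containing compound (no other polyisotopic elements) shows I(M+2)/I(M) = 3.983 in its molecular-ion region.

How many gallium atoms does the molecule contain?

The M+2/M ratio from n Ga atoms is n · q/p = n · 0.399/0.601.
n = 3.983 × 0.601/0.399 = 6.00 ≈ 6

6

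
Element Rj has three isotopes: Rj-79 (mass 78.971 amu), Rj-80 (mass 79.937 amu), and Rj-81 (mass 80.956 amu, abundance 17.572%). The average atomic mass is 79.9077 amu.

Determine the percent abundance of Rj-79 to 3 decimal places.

21.569%

The remaining 82.428% is split between Rj-79 (fraction x) and Rj-80 (fraction 0.82428 − x).
Substituting: 78.971x + 79.937(0.82428 − x) = 65.68211168
(78.971 − 79.937)x = -0.20835868  ⇒  x = 0.21569, y = 0.60859
Rj-79: 21.569%, Rj-80: 60.859%.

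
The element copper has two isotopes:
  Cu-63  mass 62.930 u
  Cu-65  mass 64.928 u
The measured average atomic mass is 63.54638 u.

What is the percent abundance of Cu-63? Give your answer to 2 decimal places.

69.15%

Let x be the fractional abundance of Cu-63; then Cu-65 has abundance 1 − x.
62.930·x + 64.928·(1 − x) = 63.54638
(62.930 − 64.928)·x = 63.54638 − 64.928
x = -1.38162 / -1.998 = 0.69150 → 69.15% Cu-63, 30.85% Cu-65.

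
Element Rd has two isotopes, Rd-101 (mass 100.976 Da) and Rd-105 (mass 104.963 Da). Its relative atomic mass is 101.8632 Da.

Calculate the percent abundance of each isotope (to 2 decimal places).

Rd-101: 77.75%, Rd-105: 22.25%

With x = fraction of Rd-101 (so Rd-105 is 1 − x):
100.976·x + 104.963·(1 − x) = 101.8632
(100.976 − 104.963)·x = 101.8632 − 104.963
x = -3.0998 / -3.987 = 0.77748 → 77.75% Rd-101, 22.25% Rd-105.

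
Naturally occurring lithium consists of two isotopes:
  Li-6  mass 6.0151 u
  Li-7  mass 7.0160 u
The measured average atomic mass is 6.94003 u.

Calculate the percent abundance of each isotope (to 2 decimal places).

Writing the weighted mean with unknown fraction x of Li-6:
6.0151·x + 7.0160·(1 − x) = 6.94003
(6.0151 − 7.0160)·x = 6.94003 − 7.0160
x = -0.07597 / -1.0009 = 0.07590 → 7.59% Li-6, 92.41% Li-7.

Li-6: 7.59%, Li-7: 92.41%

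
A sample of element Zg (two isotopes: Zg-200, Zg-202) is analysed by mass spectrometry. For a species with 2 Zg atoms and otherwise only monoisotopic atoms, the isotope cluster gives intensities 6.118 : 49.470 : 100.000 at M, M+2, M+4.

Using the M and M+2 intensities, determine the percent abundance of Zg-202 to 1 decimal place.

80.2%

Let p = fractional abundance of Zg-200. I(M+2)/I(M) = [C(2,1)·p^1·(1−p)] / p^2 = 2·(1−p)/p = 49.470/6.118 = 8.0860
(1−p)/p = 8.0860/2 = 4.0430  ⇒  p = 1/(1 + 4.0430) = 0.1983
Zg-200: 19.8%, Zg-202: 80.2%.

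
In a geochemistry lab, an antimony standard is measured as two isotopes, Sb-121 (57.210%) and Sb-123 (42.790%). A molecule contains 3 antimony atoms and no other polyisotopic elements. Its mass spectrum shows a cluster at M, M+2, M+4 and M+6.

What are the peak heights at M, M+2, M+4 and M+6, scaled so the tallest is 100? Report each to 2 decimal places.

Each Sb atom is independently Sb-121 (p = 0.57210) or Sb-123 (q = 0.42790); the cluster is the binomial expansion (p + q)^3.
P(M) = 0.57210^3 = 0.187247
P(M+2) = 3 × 0.57210^2 × 0.42790^1 = 0.420153
P(M+4) = 3 × 0.57210^1 × 0.42790^2 = 0.314252
P(M+6) = 0.42790^3 = 0.078348
The M+2 peak is largest (0.420153); scaling to 100 gives 44.57 : 100.00 : 74.79 : 18.65.

44.57 : 100.00 : 74.79 : 18.65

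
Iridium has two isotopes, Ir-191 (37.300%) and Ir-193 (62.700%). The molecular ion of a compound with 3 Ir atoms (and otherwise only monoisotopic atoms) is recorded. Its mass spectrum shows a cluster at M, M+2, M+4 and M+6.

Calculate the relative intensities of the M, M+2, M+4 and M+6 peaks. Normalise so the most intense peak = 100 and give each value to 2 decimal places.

The 3 Ir atoms are independent, so intensities follow the terms of (0.37300 + 0.62700)^3.
P(M) = 0.37300^3 = 0.051895
P(M+2) = 3 × 0.37300^2 × 0.62700^1 = 0.261702
P(M+4) = 3 × 0.37300^1 × 0.62700^2 = 0.439911
P(M+6) = 0.62700^3 = 0.246492
The M+4 peak is largest (0.439911); scaling to 100 gives 11.80 : 59.49 : 100.00 : 56.03.

11.80 : 59.49 : 100.00 : 56.03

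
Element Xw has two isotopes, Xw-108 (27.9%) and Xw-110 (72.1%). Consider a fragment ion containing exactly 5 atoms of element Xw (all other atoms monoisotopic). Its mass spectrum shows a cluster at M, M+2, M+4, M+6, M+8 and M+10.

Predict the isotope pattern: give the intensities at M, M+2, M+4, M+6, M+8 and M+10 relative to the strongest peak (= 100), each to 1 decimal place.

0.4 : 5.8 : 29.9 : 77.4 : 100.0 : 51.7

Each Xw atom is independently Xw-108 (p = 0.279) or Xw-110 (q = 0.721); the cluster is the binomial expansion (p + q)^5.
P(M) = 0.279^5 = 0.001691
P(M+2) = 5 × 0.279^4 × 0.721^1 = 0.021843
P(M+4) = 10 × 0.279^3 × 0.721^2 = 0.112897
P(M+6) = 10 × 0.279^2 × 0.721^3 = 0.291752
P(M+8) = 5 × 0.279^1 × 0.721^4 = 0.376977
P(M+10) = 0.721^5 = 0.194839
The M+8 peak is largest (0.376977); scaling to 100 gives 0.4 : 5.8 : 29.9 : 77.4 : 100.0 : 51.7.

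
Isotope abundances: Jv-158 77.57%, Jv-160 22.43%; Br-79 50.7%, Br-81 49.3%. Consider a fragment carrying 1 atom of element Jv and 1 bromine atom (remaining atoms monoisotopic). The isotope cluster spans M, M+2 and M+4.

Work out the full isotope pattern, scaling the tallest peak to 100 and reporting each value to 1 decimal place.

Element Jv pattern (n=1): 0.7757 : 0.2243
Bromine pattern (n=1): 0.5070 : 0.4930
Convolve the two distributions (both contribute in 2-u steps):
  M: 0.7757×0.5070 = 0.393280
  M+2: 0.7757×0.4930 + 0.2243×0.5070 = 0.496140
  M+4: 0.2243×0.4930 = 0.110580
Scale to base peak (0.496140) = 100: 79.3 : 100.0 : 22.3

79.3 : 100.0 : 22.3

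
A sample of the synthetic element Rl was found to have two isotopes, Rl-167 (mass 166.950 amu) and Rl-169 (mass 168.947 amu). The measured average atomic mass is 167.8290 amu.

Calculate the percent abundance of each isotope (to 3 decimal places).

Rl-167: 55.984%, Rl-169: 44.016%

Let x be the fractional abundance of Rl-167; then Rl-169 has abundance 1 − x.
166.950·x + 168.947·(1 − x) = 167.8290
(166.950 − 168.947)·x = 167.8290 − 168.947
x = -1.1180 / -1.997 = 0.55984 → 55.984% Rl-167, 44.016% Rl-169.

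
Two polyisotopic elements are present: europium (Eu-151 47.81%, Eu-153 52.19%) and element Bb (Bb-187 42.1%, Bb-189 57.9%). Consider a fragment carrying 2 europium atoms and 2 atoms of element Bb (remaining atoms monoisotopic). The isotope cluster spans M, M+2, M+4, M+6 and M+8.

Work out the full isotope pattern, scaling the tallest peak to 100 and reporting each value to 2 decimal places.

Europium pattern (n=2): 0.22857961 : 0.49904078 : 0.27237961
Element Bb pattern (n=2): 0.177241 : 0.487518 : 0.335241
Convolve the two distributions (both contribute in 2-u steps):
  M: 0.22857961×0.177241 = 0.040514
  M+2: 0.22857961×0.487518 + 0.49904078×0.177241 = 0.199887
  M+4: 0.22857961×0.335241 + 0.49904078×0.487518 + 0.27237961×0.177241 = 0.368197
  M+6: 0.49904078×0.335241 + 0.27237961×0.487518 = 0.300089
  M+8: 0.27237961×0.335241 = 0.091313
Scale to base peak (0.368197) = 100: 11.00 : 54.29 : 100.00 : 81.50 : 24.80

11.00 : 54.29 : 100.00 : 81.50 : 24.80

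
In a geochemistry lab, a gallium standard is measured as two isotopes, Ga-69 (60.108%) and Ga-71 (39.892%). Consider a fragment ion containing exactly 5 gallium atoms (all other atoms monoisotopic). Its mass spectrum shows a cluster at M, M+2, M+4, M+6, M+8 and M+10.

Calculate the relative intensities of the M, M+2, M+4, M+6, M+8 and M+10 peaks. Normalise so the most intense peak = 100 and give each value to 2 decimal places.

22.70 : 75.34 : 100.00 : 66.37 : 22.02 : 2.92

The 5 Ga atoms are independent, so intensities follow the terms of (0.60108 + 0.39892)^5.
P(M) = 0.60108^5 = 0.078462
P(M+2) = 5 × 0.60108^4 × 0.39892^1 = 0.260366
P(M+4) = 10 × 0.60108^3 × 0.39892^2 = 0.345596
P(M+6) = 10 × 0.60108^2 × 0.39892^3 = 0.229362
P(M+8) = 5 × 0.60108^1 × 0.39892^4 = 0.076111
P(M+10) = 0.39892^5 = 0.010103
The M+4 peak is largest (0.345596); scaling to 100 gives 22.70 : 75.34 : 100.00 : 66.37 : 22.02 : 2.92.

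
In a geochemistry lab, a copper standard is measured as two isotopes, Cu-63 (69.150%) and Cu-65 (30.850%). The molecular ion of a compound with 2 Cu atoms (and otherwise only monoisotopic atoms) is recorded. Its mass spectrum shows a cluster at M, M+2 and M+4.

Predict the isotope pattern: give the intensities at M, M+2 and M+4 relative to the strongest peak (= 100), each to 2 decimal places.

100.00 : 89.23 : 19.90

The 2 Cu atoms are independent, so intensities follow the terms of (0.69150 + 0.30850)^2.
P(M) = 0.69150^2 = 0.478172
P(M+2) = 2 × 0.69150^1 × 0.30850^1 = 0.426656
P(M+4) = 0.30850^2 = 0.095172
The M peak is largest (0.478172); scaling to 100 gives 100.00 : 89.23 : 19.90.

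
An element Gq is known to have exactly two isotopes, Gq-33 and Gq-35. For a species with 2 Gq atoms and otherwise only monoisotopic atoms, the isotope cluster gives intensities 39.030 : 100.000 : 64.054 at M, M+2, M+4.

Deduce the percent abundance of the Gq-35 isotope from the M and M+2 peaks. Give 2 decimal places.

Write p for the Gq-33 fraction. I(M+2)/I(M) = [C(2,1)·p^1·(1−p)] / p^2 = 2·(1−p)/p = 100.000/39.030 = 2.5621
(1−p)/p = 2.5621/2 = 1.2811  ⇒  p = 1/(1 + 1.2811) = 0.4384
Gq-33: 43.84%, Gq-35: 56.16%.

56.16%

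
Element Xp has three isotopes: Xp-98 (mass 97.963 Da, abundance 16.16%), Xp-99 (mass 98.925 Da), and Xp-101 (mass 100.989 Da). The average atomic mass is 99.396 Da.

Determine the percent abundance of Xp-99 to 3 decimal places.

Let x and y be the fractions of Xp-99 and Xp-101. Then x + y = 1 − 0.1616 = 0.8384 and 98.925x + 100.989y = 99.396 − 0.1616×97.963 = 83.5651792.
Substituting: 98.925x + 100.989(0.8384 − x) = 83.5651792
(98.925 − 100.989)x = -1.1039984  ⇒  x = 0.53488, y = 0.30352
Xp-99: 53.488%, Xp-101: 30.352%.

53.488%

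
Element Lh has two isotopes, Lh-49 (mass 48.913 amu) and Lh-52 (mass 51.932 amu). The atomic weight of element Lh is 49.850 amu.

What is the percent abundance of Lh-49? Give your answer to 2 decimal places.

68.96%

With x = fraction of Lh-49 (so Lh-52 is 1 − x):
48.913·x + 51.932·(1 − x) = 49.850
(48.913 − 51.932)·x = 49.850 − 51.932
x = -2.082 / -3.019 = 0.68963 → 68.96% Lh-49, 31.04% Lh-52.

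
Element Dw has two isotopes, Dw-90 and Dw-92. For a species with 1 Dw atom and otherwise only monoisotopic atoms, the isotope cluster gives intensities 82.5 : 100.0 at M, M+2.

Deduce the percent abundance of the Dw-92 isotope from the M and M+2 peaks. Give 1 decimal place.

54.8%

Let p = fractional abundance of Dw-90. I(M+2)/I(M) = [C(1,1)·p^0·(1−p)] / p^1 = 1·(1−p)/p = 100.0/82.5 = 1.2121
(1−p)/p = 1.2121/1 = 1.2121  ⇒  p = 1/(1 + 1.2121) = 0.4521
Dw-90: 45.2%, Dw-92: 54.8%.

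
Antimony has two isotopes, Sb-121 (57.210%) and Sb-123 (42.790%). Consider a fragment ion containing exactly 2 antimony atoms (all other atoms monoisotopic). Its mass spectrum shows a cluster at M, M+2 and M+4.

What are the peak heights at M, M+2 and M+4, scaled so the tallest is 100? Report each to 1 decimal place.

66.8 : 100.0 : 37.4

Expanding (0.57210 + 0.42790)^2:
P(M) = 0.57210^2 = 0.327298
P(M+2) = 2 × 0.57210^1 × 0.42790^1 = 0.489603
P(M+4) = 0.42790^2 = 0.183098
The M+2 peak is largest (0.489603); scaling to 100 gives 66.8 : 100.0 : 37.4.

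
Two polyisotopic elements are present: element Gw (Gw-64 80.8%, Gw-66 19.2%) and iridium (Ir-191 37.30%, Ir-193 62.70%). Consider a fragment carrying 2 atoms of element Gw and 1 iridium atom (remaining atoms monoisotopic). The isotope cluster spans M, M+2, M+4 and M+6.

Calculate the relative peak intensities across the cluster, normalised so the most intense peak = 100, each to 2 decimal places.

Element Gw pattern (n=2): 0.652864 : 0.310272 : 0.036864
Iridium pattern (n=1): 0.3730 : 0.6270
Convolve the two distributions (both contribute in 2-u steps):
  M: 0.652864×0.3730 = 0.243518
  M+2: 0.652864×0.6270 + 0.310272×0.3730 = 0.525077
  M+4: 0.310272×0.6270 + 0.036864×0.3730 = 0.208291
  M+6: 0.036864×0.6270 = 0.023114
Scale to base peak (0.525077) = 100: 46.38 : 100.00 : 39.67 : 4.40

46.38 : 100.00 : 39.67 : 4.40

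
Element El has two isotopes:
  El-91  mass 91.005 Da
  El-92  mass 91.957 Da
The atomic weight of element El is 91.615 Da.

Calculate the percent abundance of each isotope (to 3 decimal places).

Writing the weighted mean with unknown fraction x of El-91:
91.005·x + 91.957·(1 − x) = 91.615
(91.005 − 91.957)·x = 91.615 − 91.957
x = -0.342 / -0.952 = 0.35924 → 35.924% El-91, 64.076% El-92.

El-91: 35.924%, El-92: 64.076%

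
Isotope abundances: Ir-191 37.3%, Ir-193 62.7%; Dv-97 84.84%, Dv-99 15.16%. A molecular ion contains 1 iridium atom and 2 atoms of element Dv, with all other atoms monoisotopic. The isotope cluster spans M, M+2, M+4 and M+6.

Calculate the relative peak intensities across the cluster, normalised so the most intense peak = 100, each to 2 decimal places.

49.06 : 100.00 : 31.04 : 2.63

Iridium pattern (n=1): 0.3730 : 0.6270
Element Dv pattern (n=2): 0.71978256 : 0.25723488 : 0.02298256
Convolve the two distributions (both contribute in 2-u steps):
  M: 0.3730×0.71978256 = 0.268479
  M+2: 0.3730×0.25723488 + 0.6270×0.71978256 = 0.547252
  M+4: 0.3730×0.02298256 + 0.6270×0.25723488 = 0.169859
  M+6: 0.6270×0.02298256 = 0.014410
Scale to base peak (0.547252) = 100: 49.06 : 100.00 : 31.04 : 2.63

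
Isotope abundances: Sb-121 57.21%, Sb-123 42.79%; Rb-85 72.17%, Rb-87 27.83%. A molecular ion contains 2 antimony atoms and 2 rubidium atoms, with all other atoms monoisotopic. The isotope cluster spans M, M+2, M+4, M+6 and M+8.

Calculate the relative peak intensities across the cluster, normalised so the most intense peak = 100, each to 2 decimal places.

44.11 : 100.00 : 82.12 : 28.84 : 3.67

Antimony pattern (n=2): 0.32729841 : 0.48960318 : 0.18309841
Rubidium pattern (n=2): 0.52085089 : 0.40169822 : 0.07745089
Convolve the two distributions (both contribute in 2-u steps):
  M: 0.32729841×0.52085089 = 0.170474
  M+2: 0.32729841×0.40169822 + 0.48960318×0.52085089 = 0.386485
  M+4: 0.32729841×0.07745089 + 0.48960318×0.40169822 + 0.18309841×0.52085089 = 0.317389
  M+6: 0.48960318×0.07745089 + 0.18309841×0.40169822 = 0.111471
  M+8: 0.18309841×0.07745089 = 0.014181
Scale to base peak (0.386485) = 100: 44.11 : 100.00 : 82.12 : 28.84 : 3.67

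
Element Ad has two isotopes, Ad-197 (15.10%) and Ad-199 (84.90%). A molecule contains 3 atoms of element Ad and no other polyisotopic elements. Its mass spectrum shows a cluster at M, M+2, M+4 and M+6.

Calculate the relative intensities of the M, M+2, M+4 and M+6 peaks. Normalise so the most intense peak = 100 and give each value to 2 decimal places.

The 3 Ad atoms are independent, so intensities follow the terms of (0.1510 + 0.8490)^3.
P(M) = 0.1510^3 = 0.003443
P(M+2) = 3 × 0.1510^2 × 0.8490^1 = 0.058074
P(M+4) = 3 × 0.1510^1 × 0.8490^2 = 0.326523
P(M+6) = 0.8490^3 = 0.611960
The M+6 peak is largest (0.611960); scaling to 100 gives 0.56 : 9.49 : 53.36 : 100.00.

0.56 : 9.49 : 53.36 : 100.00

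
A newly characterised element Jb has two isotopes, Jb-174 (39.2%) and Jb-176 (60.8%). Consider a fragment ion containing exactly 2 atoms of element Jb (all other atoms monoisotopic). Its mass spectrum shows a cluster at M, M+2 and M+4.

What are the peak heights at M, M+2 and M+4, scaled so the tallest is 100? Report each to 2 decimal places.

32.24 : 100.00 : 77.55

Expanding (0.392 + 0.608)^2:
P(M) = 0.392^2 = 0.153664
P(M+2) = 2 × 0.392^1 × 0.608^1 = 0.476672
P(M+4) = 0.608^2 = 0.369664
The M+2 peak is largest (0.476672); scaling to 100 gives 32.24 : 100.00 : 77.55.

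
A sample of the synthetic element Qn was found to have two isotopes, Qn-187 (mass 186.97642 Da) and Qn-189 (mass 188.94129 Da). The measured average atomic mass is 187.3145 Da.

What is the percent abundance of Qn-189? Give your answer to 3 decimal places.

17.206%

With x = fraction of Qn-187 (so Qn-189 is 1 − x):
186.97642·x + 188.94129·(1 − x) = 187.3145
(186.97642 − 188.94129)·x = 187.3145 − 188.94129
x = -1.62679 / -1.96487 = 0.82794 → 82.794% Qn-187, 17.206% Qn-189.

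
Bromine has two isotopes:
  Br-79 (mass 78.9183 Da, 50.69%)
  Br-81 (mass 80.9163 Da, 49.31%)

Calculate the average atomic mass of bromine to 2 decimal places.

Weight each isotope mass by its fractional abundance: 0.5069 × 78.9183 + 0.4931 × 80.9163
= 40.00369 + 39.89983 = 79.90352 Da

79.90 Da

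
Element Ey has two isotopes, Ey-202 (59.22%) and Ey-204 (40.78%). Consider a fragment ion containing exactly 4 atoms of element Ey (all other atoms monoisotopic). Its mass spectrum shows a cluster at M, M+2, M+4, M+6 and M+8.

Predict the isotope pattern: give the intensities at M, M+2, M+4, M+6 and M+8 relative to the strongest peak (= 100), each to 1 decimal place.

35.1 : 96.8 : 100.0 : 45.9 : 7.9

Expanding (0.5922 + 0.4078)^4:
P(M) = 0.5922^4 = 0.122991
P(M+2) = 4 × 0.5922^3 × 0.4078^1 = 0.338776
P(M+4) = 6 × 0.5922^2 × 0.4078^2 = 0.349931
P(M+6) = 4 × 0.5922^1 × 0.4078^3 = 0.160646
P(M+8) = 0.4078^4 = 0.027656
The M+4 peak is largest (0.349931); scaling to 100 gives 35.1 : 96.8 : 100.0 : 45.9 : 7.9.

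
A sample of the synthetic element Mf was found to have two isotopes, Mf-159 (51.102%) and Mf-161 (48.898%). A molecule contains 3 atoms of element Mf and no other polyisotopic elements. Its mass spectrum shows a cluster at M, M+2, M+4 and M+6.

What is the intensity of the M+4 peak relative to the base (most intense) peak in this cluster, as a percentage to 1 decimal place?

(0.51102 + 0.48898)^3 gives M 0.1334, M+2 0.3831, M+4 0.3666, M+6 0.1169; the largest is M+2.
P(M+2) = C(3,1) × 0.51102^2 × 0.48898^1 = 3 × 0.26114144 × 0.48898 = 0.383079 (base)
P(M+4) = C(3,2) × 0.51102^1 × 0.48898^2 = 3 × 0.51102 × 0.23910144 = 0.366557
Relative intensity = 0.366557 / 0.383079 × 100 = 95.7

95.7%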